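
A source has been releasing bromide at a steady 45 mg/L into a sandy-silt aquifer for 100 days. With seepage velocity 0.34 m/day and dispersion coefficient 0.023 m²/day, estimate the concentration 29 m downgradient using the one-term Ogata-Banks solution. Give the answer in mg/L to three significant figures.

44.6 mg/L

For a continuous step input, C/C₀ ≈ ½·erfc((x−vt)/(2√(Dt))).
vt = 0.34 × 100 = 34 m and 2√(Dt) = 2√(0.023 × 100) = 3.033 m.
Argument (x−vt)/(2√(Dt)) = (29 − 34)/3.033 = -1.649; ½·erfc(-1.649) = 0.9902.
C = 45 × 0.9902 = 44.6 mg/L.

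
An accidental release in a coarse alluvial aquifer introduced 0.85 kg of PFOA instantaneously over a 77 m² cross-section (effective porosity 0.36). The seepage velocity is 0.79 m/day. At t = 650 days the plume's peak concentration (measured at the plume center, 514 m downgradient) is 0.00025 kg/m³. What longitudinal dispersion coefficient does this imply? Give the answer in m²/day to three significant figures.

1.84 m²/day

At the plume center C_max = M/(n_e·A·√(4πDt)), so D = M²/(4πt·(n_e·A·C_max)²).
n_e·A·C_max = 0.36 × 77 × 0.00025 = 0.006930 kg/m.
D = 0.85²/(4π × 650 × 0.006930²) = 1.84 m²/day.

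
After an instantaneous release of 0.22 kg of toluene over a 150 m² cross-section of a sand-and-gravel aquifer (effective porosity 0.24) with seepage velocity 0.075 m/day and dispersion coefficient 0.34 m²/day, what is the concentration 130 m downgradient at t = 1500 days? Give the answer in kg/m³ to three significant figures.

For an instantaneous plane source, C(x,t) = M/(n_e·A·√(4πDt)) · exp(−(x−vt)²/(4Dt)), with n_e·A the pore (flow) area.
Plume center vt = 0.075 × 1500 = 112.5 m, so the well at 130 m is 17.5 m downgradient of the peak.
√(4πDt) = 80.06 m, giving peak height M/(n_e·A·√(4πDt)) = 0.22/(0.24 × 150 × 80.06) = 7.633e-05 kg/m³.
(x−vt)²/(4Dt) = (17.5)²/(4 × 0.34 × 1500) = 0.1501; exp(−0.1501) = 0.8606.
C = 7.633e-05 × 0.8606 = 6.57e-05 kg/m³.

6.57e-05 kg/m³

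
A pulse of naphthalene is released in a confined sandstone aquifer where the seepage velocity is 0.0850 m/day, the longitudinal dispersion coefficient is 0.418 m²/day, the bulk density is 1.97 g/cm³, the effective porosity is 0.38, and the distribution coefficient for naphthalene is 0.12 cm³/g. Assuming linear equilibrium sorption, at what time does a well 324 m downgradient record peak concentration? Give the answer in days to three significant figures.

6090 days

Retardation factor R = 1 + ρ_b·K_d/n = 1 + 1.97 × 0.12/0.38 = 1.622.
Sorption retards both mechanisms: v_R = v/R = 0.05240 m/day, D_R = D/R = 0.2577 m²/day.
Peak time from v_R²t² + 2D_R t − x² = 0: t = (√(D_R² + v_R²x²) − D_R)/v_R².
√(D_R² + v_R²x²) = √(0.2577² + 0.05240² × 324²) = 16.98; v_R² = 0.002746.
t = (16.98 − 0.2577)/0.002746 = 6090 days.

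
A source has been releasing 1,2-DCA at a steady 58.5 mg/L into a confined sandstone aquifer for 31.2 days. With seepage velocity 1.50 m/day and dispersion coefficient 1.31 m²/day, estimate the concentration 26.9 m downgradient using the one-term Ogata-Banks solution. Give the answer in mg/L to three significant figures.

57.7 mg/L

For a continuous step input, C/C₀ ≈ ½·erfc((x−vt)/(2√(Dt))).
vt = 1.50 × 31.2 = 46.8 m and 2√(Dt) = 2√(1.31 × 31.2) = 12.79 m.
Argument (x−vt)/(2√(Dt)) = (26.9 − 46.8)/12.79 = -1.556; ½·erfc(-1.556) = 0.9861.
C = 58.5 × 0.9861 = 57.7 mg/L.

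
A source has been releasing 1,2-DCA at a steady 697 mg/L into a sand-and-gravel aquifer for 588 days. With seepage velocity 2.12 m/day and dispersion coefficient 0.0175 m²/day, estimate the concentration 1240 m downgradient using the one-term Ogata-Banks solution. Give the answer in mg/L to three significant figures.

For a continuous step input, C/C₀ ≈ ½·erfc((x−vt)/(2√(Dt))).
vt = 2.12 × 588 = 1246.56 m and 2√(Dt) = 2√(0.0175 × 588) = 6.416 m.
Argument (x−vt)/(2√(Dt)) = (1240 − 1246.56)/6.416 = -1.022; ½·erfc(-1.022) = 0.9258.
C = 697 × 0.9258 = 645 mg/L.

645 mg/L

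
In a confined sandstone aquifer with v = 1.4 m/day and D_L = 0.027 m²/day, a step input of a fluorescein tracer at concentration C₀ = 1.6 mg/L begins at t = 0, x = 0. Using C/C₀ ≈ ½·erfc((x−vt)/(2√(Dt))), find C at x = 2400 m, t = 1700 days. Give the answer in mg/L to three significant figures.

0.0295 mg/L

For a continuous step input, C/C₀ ≈ ½·erfc((x−vt)/(2√(Dt))).
vt = 1.4 × 1700 = 2380 m and 2√(Dt) = 2√(0.027 × 1700) = 13.55 m.
Argument (x−vt)/(2√(Dt)) = (2400 − 2380)/13.55 = 1.476; ½·erfc(1.476) = 0.01843.
C = 1.6 × 0.01843 = 0.0295 mg/L.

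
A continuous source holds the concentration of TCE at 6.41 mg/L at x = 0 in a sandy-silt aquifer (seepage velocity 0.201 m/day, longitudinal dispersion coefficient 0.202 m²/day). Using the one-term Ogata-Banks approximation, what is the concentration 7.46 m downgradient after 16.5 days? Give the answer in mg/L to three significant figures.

For a continuous step input, C/C₀ ≈ ½·erfc((x−vt)/(2√(Dt))).
vt = 0.201 × 16.5 = 3.3165 m and 2√(Dt) = 2√(0.202 × 16.5) = 3.651 m.
Argument (x−vt)/(2√(Dt)) = (7.46 − 3.3165)/3.651 = 1.135; ½·erfc(1.135) = 0.05423.
C = 6.41 × 0.05423 = 0.348 mg/L.

0.348 mg/L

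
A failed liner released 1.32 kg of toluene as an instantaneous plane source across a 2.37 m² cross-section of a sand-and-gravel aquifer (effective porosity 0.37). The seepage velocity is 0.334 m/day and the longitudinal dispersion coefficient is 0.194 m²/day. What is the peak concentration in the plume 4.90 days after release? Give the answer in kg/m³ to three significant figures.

The peak of an instantaneous 1D plume sits at x = vt; there the Gaussian factor is 1 and C_max = M/(n_e·A·√(4πDt)), where n_e·A is the pore area the mass is dissolved in.
√(4πDt) = √(4π × 0.194 × 4.90) = 3.456 m, so C_max = 1.32/(0.37 × 2.37 × 3.456) = 0.436 kg/m³.

0.436 kg/m³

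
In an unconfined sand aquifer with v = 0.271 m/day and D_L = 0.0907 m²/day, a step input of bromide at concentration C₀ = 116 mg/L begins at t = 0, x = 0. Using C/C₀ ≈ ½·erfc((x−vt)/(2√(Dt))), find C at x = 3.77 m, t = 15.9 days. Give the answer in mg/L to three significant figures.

For a continuous step input, C/C₀ ≈ ½·erfc((x−vt)/(2√(Dt))).
vt = 0.271 × 15.9 = 4.3089 m and 2√(Dt) = 2√(0.0907 × 15.9) = 2.402 m.
Argument (x−vt)/(2√(Dt)) = (3.77 − 4.3089)/2.402 = -0.2244; ½·erfc(-0.2244) = 0.6245.
C = 116 × 0.6245 = 72.4 mg/L.

72.4 mg/L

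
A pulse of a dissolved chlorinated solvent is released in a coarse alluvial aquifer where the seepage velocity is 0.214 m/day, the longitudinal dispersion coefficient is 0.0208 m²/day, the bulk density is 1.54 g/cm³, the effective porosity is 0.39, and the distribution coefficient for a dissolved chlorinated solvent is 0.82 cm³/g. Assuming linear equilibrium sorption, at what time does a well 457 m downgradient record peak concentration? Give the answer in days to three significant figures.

Retardation factor R = 1 + ρ_b·K_d/n = 1 + 1.54 × 0.82/0.39 = 4.238.
Sorption retards both mechanisms: v_R = v/R = 0.05050 m/day, D_R = D/R = 0.004908 m²/day.
Peak time from v_R²t² + 2D_R t − x² = 0: t = (√(D_R² + v_R²x²) − D_R)/v_R².
√(D_R² + v_R²x²) = √(0.004908² + 0.05050² × 457²) = 23.08; v_R² = 0.002550.
t = (23.08 − 0.004908)/0.002550 = 9050 days.

9050 days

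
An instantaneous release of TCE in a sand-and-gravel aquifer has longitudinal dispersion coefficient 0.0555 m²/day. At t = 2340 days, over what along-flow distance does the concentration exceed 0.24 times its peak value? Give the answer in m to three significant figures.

The plume is Gaussian with σ = √(2Dt) = √(2 × 0.0555 × 2340) = 16.12 m.
C/C_peak = exp(−Δx²/(2σ²)) = 0.24 ⇒ Δx = σ·√(−2 ln 0.24) = 16.12 × 1.689 = 27.23 m.
Width = 2Δx = 54.5 m.

54.5 m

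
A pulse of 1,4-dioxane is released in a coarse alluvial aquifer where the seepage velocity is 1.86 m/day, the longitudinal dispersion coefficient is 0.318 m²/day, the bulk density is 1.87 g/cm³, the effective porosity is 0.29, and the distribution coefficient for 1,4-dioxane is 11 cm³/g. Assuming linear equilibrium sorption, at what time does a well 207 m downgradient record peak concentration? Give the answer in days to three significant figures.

8000 days

Retardation factor R = 1 + ρ_b·K_d/n = 1 + 1.87 × 11/0.29 = 71.93.
Sorption retards both mechanisms: v_R = v/R = 0.02586 m/day, D_R = D/R = 0.004421 m²/day.
Peak time from v_R²t² + 2D_R t − x² = 0: t = (√(D_R² + v_R²x²) − D_R)/v_R².
√(D_R² + v_R²x²) = √(0.004421² + 0.02586² × 207²) = 5.353; v_R² = 0.0006687.
t = (5.353 − 0.004421)/0.0006687 = 8000 days.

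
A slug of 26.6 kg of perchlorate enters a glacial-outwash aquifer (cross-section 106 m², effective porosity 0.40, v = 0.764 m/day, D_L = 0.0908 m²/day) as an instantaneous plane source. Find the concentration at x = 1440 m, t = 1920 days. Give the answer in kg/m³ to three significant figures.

For an instantaneous plane source, C(x,t) = M/(n_e·A·√(4πDt)) · exp(−(x−vt)²/(4Dt)), with n_e·A the pore (flow) area.
Plume center vt = 0.764 × 1920 = 1466.88 m, so the well at 1440 m is 26.88 m upgradient of the peak.
√(4πDt) = 46.81 m, giving peak height M/(n_e·A·√(4πDt)) = 26.6/(0.40 × 106 × 46.81) = 0.01340 kg/m³.
(x−vt)²/(4Dt) = (-26.88)²/(4 × 0.0908 × 1920) = 1.036; exp(−1.036) = 0.3549.
C = 0.01340 × 0.3549 = 0.00476 kg/m³.

0.00476 kg/m³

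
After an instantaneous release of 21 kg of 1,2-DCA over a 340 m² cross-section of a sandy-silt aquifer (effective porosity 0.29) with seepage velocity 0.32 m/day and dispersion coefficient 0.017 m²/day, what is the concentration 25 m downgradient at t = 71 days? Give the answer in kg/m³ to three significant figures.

For an instantaneous plane source, C(x,t) = M/(n_e·A·√(4πDt)) · exp(−(x−vt)²/(4Dt)), with n_e·A the pore (flow) area.
Plume center vt = 0.32 × 71 = 22.72 m, so the well at 25 m is 2.28 m downgradient of the peak.
√(4πDt) = 3.895 m, giving peak height M/(n_e·A·√(4πDt)) = 21/(0.29 × 340 × 3.895) = 0.05468 kg/m³.
(x−vt)²/(4Dt) = (2.28)²/(4 × 0.017 × 71) = 1.077; exp(−1.077) = 0.3406.
C = 0.05468 × 0.3406 = 0.0186 kg/m³.

0.0186 kg/m³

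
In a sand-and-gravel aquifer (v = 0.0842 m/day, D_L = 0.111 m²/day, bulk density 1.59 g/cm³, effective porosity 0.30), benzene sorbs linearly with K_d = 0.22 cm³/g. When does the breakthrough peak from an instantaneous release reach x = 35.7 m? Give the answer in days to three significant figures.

Retardation factor R = 1 + ρ_b·K_d/n = 1 + 1.59 × 0.22/0.30 = 2.166.
Sorption retards both mechanisms: v_R = v/R = 0.03887 m/day, D_R = D/R = 0.05125 m²/day.
Peak time from v_R²t² + 2D_R t − x² = 0: t = (√(D_R² + v_R²x²) − D_R)/v_R².
√(D_R² + v_R²x²) = √(0.05125² + 0.03887² × 35.7²) = 1.389; v_R² = 0.001511.
t = (1.389 − 0.05125)/0.001511 = 885 days.

885 days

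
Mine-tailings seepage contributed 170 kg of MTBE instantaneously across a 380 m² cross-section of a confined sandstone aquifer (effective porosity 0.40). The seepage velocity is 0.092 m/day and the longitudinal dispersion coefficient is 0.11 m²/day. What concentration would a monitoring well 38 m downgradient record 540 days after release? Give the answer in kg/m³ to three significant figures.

For an instantaneous plane source, C(x,t) = M/(n_e·A·√(4πDt)) · exp(−(x−vt)²/(4Dt)), with n_e·A the pore (flow) area.
Plume center vt = 0.092 × 540 = 49.68 m, so the well at 38 m is 11.68 m upgradient of the peak.
√(4πDt) = 27.32 m, giving peak height M/(n_e·A·√(4πDt)) = 170/(0.40 × 380 × 27.32) = 0.04094 kg/m³.
(x−vt)²/(4Dt) = (-11.68)²/(4 × 0.11 × 540) = 0.5742; exp(−0.5742) = 0.5632.
C = 0.04094 × 0.5632 = 0.0231 kg/m³.

0.0231 kg/m³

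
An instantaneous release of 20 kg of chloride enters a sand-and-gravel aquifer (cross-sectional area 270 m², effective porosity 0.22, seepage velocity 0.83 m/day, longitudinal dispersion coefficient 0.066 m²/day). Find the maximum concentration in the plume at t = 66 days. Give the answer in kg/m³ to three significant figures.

0.0455 kg/m³

The peak of an instantaneous 1D plume sits at x = vt; there the Gaussian factor is 1 and C_max = M/(n_e·A·√(4πDt)), where n_e·A is the pore area the mass is dissolved in.
√(4πDt) = √(4π × 0.066 × 66) = 7.399 m, so C_max = 20/(0.22 × 270 × 7.399) = 0.0455 kg/m³.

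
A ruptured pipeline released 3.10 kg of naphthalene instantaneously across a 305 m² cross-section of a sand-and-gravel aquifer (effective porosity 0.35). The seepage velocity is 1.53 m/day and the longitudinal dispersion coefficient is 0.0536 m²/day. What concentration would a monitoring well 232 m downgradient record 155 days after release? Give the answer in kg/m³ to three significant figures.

0.00128 kg/m³

For an instantaneous plane source, C(x,t) = M/(n_e·A·√(4πDt)) · exp(−(x−vt)²/(4Dt)), with n_e·A the pore (flow) area.
Plume center vt = 1.53 × 155 = 237.15 m, so the well at 232 m is 5.15 m upgradient of the peak.
√(4πDt) = 10.22 m, giving peak height M/(n_e·A·√(4πDt)) = 3.10/(0.35 × 305 × 10.22) = 0.002841 kg/m³.
(x−vt)²/(4Dt) = (-5.15)²/(4 × 0.0536 × 155) = 0.7981; exp(−0.7981) = 0.4502.
C = 0.002841 × 0.4502 = 0.00128 kg/m³.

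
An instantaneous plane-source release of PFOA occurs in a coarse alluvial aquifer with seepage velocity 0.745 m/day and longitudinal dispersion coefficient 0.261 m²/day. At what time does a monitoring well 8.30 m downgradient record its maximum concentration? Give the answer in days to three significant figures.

10.7 days

For the 1D instantaneous-source solution, setting ∂C/∂t = 0 at fixed x gives v²t² + 2Dt − x² = 0, so t = (√(D² + v²x²) − D)/v².
√(D² + v²x²) = √(0.261² + 0.745² × 8.30²) = 6.189; v² = 0.555025.
t = (6.189 − 0.261)/0.555025 = 10.7 days (vs. the pure-advection estimate x/v = 11.1 d).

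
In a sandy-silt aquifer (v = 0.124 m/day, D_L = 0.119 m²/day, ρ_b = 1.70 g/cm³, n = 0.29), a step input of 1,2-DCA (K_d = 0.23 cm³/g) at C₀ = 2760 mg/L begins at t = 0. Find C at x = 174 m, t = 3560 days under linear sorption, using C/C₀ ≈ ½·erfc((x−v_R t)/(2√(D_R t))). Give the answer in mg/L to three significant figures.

Retardation factor R = 1 + ρ_b·K_d/n = 1 + 1.70 × 0.23/0.29 = 2.348.
Sorption retards both mechanisms: v_R = v/R = 0.05281 m/day, D_R = D/R = 0.05068 m²/day.
v_R·t = 0.05281 × 3560 = 188.0036 m; 2√(D_R t) = 26.86 m; argument = (174 − 188.0036)/26.86 = -0.5214.
C = C₀ × ½·erfc(-0.5214) = 2760 × 0.7696 = 2120 mg/L.

2120 mg/L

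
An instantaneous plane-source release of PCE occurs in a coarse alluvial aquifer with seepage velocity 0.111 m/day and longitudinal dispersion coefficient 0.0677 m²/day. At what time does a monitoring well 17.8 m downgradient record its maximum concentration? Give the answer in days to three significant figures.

For the 1D instantaneous-source solution, setting ∂C/∂t = 0 at fixed x gives v²t² + 2Dt − x² = 0, so t = (√(D² + v²x²) − D)/v².
√(D² + v²x²) = √(0.0677² + 0.111² × 17.8²) = 1.977; v² = 0.012321.
t = (1.977 − 0.0677)/0.012321 = 155 days (vs. the pure-advection estimate x/v = 160 d).

155 days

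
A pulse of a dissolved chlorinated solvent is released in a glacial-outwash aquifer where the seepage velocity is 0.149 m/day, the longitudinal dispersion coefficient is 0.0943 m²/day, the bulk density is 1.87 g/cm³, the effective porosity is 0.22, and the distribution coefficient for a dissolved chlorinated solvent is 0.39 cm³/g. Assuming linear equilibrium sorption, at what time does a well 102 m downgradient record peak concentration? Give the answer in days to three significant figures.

Retardation factor R = 1 + ρ_b·K_d/n = 1 + 1.87 × 0.39/0.22 = 4.315.
Sorption retards both mechanisms: v_R = v/R = 0.03453 m/day, D_R = D/R = 0.02185 m²/day.
Peak time from v_R²t² + 2D_R t − x² = 0: t = (√(D_R² + v_R²x²) − D_R)/v_R².
√(D_R² + v_R²x²) = √(0.02185² + 0.03453² × 102²) = 3.522; v_R² = 0.001192.
t = (3.522 − 0.02185)/0.001192 = 2940 days.

2940 days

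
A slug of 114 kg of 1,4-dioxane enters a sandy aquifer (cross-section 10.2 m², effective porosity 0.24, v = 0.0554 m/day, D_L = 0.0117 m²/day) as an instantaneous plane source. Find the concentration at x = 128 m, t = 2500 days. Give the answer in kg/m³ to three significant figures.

For an instantaneous plane source, C(x,t) = M/(n_e·A·√(4πDt)) · exp(−(x−vt)²/(4Dt)), with n_e·A the pore (flow) area.
Plume center vt = 0.0554 × 2500 = 138.5 m, so the well at 128 m is 10.5 m upgradient of the peak.
√(4πDt) = 19.17 m, giving peak height M/(n_e·A·√(4πDt)) = 114/(0.24 × 10.2 × 19.17) = 2.429 kg/m³.
(x−vt)²/(4Dt) = (-10.5)²/(4 × 0.0117 × 2500) = 0.9423; exp(−0.9423) = 0.3897.
C = 2.429 × 0.3897 = 0.947 kg/m³.

0.947 kg/m³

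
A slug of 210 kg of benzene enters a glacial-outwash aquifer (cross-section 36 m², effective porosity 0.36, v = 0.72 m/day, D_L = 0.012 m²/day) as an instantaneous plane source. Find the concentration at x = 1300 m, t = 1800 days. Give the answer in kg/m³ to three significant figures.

0.817 kg/m³

For an instantaneous plane source, C(x,t) = M/(n_e·A·√(4πDt)) · exp(−(x−vt)²/(4Dt)), with n_e·A the pore (flow) area.
Plume center vt = 0.72 × 1800 = 1296 m, so the well at 1300 m is 4 m downgradient of the peak.
√(4πDt) = 16.48 m, giving peak height M/(n_e·A·√(4πDt)) = 210/(0.36 × 36 × 16.48) = 0.9832 kg/m³.
(x−vt)²/(4Dt) = (4)²/(4 × 0.012 × 1800) = 0.1852; exp(−0.1852) = 0.8309.
C = 0.9832 × 0.8309 = 0.817 kg/m³.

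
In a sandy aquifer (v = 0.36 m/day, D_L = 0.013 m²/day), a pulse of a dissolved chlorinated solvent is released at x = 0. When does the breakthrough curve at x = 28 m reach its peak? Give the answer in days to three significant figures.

For the 1D instantaneous-source solution, setting ∂C/∂t = 0 at fixed x gives v²t² + 2Dt − x² = 0, so t = (√(D² + v²x²) − D)/v².
√(D² + v²x²) = √(0.013² + 0.36² × 28²) = 10.08; v² = 0.1296.
t = (10.08 − 0.013)/0.1296 = 77.7 days (vs. the pure-advection estimate x/v = 77.8 d).

77.7 days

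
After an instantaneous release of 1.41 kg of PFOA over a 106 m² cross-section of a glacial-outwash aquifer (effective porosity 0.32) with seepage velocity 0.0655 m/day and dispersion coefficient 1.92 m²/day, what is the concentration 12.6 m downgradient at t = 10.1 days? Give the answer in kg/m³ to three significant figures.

For an instantaneous plane source, C(x,t) = M/(n_e·A·√(4πDt)) · exp(−(x−vt)²/(4Dt)), with n_e·A the pore (flow) area.
Plume center vt = 0.0655 × 10.1 = 0.66155 m, so the well at 12.6 m is 11.93845 m downgradient of the peak.
√(4πDt) = 15.61 m, giving peak height M/(n_e·A·√(4πDt)) = 1.41/(0.32 × 106 × 15.61) = 0.002663 kg/m³.
(x−vt)²/(4Dt) = (11.93845)²/(4 × 1.92 × 10.1) = 1.837; exp(−1.837) = 0.1593.
C = 0.002663 × 0.1593 = 0.000424 kg/m³.

0.000424 kg/m³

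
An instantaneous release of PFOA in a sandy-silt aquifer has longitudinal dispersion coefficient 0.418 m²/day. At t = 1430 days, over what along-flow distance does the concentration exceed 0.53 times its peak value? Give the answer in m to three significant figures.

The plume is Gaussian with σ = √(2Dt) = √(2 × 0.418 × 1430) = 34.58 m.
C/C_peak = exp(−Δx²/(2σ²)) = 0.53 ⇒ Δx = σ·√(−2 ln 0.53) = 34.58 × 1.127 = 38.97 m.
Width = 2Δx = 77.9 m.

77.9 m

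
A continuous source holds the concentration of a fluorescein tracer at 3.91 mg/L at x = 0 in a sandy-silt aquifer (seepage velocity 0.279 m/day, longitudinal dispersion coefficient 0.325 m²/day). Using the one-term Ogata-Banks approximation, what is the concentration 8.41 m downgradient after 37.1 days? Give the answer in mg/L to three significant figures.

For a continuous step input, C/C₀ ≈ ½·erfc((x−vt)/(2√(Dt))).
vt = 0.279 × 37.1 = 10.3509 m and 2√(Dt) = 2√(0.325 × 37.1) = 6.945 m.
Argument (x−vt)/(2√(Dt)) = (8.41 − 10.3509)/6.945 = -0.2795; ½·erfc(-0.2795) = 0.6537.
C = 3.91 × 0.6537 = 2.56 mg/L.

2.56 mg/L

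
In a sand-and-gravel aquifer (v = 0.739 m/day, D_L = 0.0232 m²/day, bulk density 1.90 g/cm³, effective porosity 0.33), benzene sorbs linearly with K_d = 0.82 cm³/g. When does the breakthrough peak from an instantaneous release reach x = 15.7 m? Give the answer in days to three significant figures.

Retardation factor R = 1 + ρ_b·K_d/n = 1 + 1.90 × 0.82/0.33 = 5.721.
Sorption retards both mechanisms: v_R = v/R = 0.1292 m/day, D_R = D/R = 0.004055 m²/day.
Peak time from v_R²t² + 2D_R t − x² = 0: t = (√(D_R² + v_R²x²) − D_R)/v_R².
√(D_R² + v_R²x²) = √(0.004055² + 0.1292² × 15.7²) = 2.028; v_R² = 0.01669.
t = (2.028 − 0.004055)/0.01669 = 121 days.

121 days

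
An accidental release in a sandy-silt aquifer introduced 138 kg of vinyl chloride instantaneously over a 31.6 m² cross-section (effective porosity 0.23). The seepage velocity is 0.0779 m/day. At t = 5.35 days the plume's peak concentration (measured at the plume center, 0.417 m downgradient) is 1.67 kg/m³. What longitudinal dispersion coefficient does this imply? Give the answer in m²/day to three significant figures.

At the plume center C_max = M/(n_e·A·√(4πDt)), so D = M²/(4πt·(n_e·A·C_max)²).
n_e·A·C_max = 0.23 × 31.6 × 1.67 = 12.14 kg/m.
D = 138²/(4π × 5.35 × 12.14²) = 1.92 m²/day.

1.92 m²/day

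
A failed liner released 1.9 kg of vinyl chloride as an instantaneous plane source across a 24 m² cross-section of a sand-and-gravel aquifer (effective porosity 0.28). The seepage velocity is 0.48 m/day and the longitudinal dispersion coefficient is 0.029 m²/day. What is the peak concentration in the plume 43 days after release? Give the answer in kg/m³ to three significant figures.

0.0714 kg/m³

The peak of an instantaneous 1D plume sits at x = vt; there the Gaussian factor is 1 and C_max = M/(n_e·A·√(4πDt)), where n_e·A is the pore area the mass is dissolved in.
√(4πDt) = √(4π × 0.029 × 43) = 3.959 m, so C_max = 1.9/(0.28 × 24 × 3.959) = 0.0714 kg/m³.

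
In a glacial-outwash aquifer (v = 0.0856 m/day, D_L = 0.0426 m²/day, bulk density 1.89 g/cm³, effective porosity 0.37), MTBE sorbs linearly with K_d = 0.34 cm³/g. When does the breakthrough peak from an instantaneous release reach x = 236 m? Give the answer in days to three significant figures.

Retardation factor R = 1 + ρ_b·K_d/n = 1 + 1.89 × 0.34/0.37 = 2.737.
Sorption retards both mechanisms: v_R = v/R = 0.03128 m/day, D_R = D/R = 0.01556 m²/day.
Peak time from v_R²t² + 2D_R t − x² = 0: t = (√(D_R² + v_R²x²) − D_R)/v_R².
√(D_R² + v_R²x²) = √(0.01556² + 0.03128² × 236²) = 7.382; v_R² = 0.0009784.
t = (7.382 − 0.01556)/0.0009784 = 7530 days.

7530 days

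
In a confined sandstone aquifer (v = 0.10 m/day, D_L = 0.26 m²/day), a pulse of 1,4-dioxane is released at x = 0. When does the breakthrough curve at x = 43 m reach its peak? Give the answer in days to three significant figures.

405 days

For the 1D instantaneous-source solution, setting ∂C/∂t = 0 at fixed x gives v²t² + 2Dt − x² = 0, so t = (√(D² + v²x²) − D)/v².
√(D² + v²x²) = √(0.26² + 0.10² × 43²) = 4.308; v² = 0.01.
t = (4.308 − 0.26)/0.01 = 405 days (vs. the pure-advection estimate x/v = 430 d).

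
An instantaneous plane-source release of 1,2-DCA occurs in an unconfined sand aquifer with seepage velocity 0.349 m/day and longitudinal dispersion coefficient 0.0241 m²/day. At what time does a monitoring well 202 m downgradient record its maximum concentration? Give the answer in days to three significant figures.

For the 1D instantaneous-source solution, setting ∂C/∂t = 0 at fixed x gives v²t² + 2Dt − x² = 0, so t = (√(D² + v²x²) − D)/v².
√(D² + v²x²) = √(0.0241² + 0.349² × 202²) = 70.50; v² = 0.121801.
t = (70.50 − 0.0241)/0.121801 = 579 days (vs. the pure-advection estimate x/v = 579 d).

579 days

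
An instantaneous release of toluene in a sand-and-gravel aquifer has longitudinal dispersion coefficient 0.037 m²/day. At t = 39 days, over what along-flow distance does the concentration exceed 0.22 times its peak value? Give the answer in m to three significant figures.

The plume is Gaussian with σ = √(2Dt) = √(2 × 0.037 × 39) = 1.699 m.
C/C_peak = exp(−Δx²/(2σ²)) = 0.22 ⇒ Δx = σ·√(−2 ln 0.22) = 1.699 × 1.740 = 2.956 m.
Width = 2Δx = 5.91 m.

5.91 m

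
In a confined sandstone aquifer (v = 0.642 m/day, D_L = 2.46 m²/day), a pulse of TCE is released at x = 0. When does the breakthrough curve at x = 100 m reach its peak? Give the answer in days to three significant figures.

150 days

For the 1D instantaneous-source solution, setting ∂C/∂t = 0 at fixed x gives v²t² + 2Dt − x² = 0, so t = (√(D² + v²x²) − D)/v².
√(D² + v²x²) = √(2.46² + 0.642² × 100²) = 64.25; v² = 0.412164.
t = (64.25 − 2.46)/0.412164 = 150 days (vs. the pure-advection estimate x/v = 156 d).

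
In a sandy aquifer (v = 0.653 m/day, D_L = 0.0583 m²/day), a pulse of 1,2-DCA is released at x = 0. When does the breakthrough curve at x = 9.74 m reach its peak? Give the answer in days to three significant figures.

14.8 days

For the 1D instantaneous-source solution, setting ∂C/∂t = 0 at fixed x gives v²t² + 2Dt − x² = 0, so t = (√(D² + v²x²) − D)/v².
√(D² + v²x²) = √(0.0583² + 0.653² × 9.74²) = 6.360; v² = 0.426409.
t = (6.360 − 0.0583)/0.426409 = 14.8 days (vs. the pure-advection estimate x/v = 14.9 d).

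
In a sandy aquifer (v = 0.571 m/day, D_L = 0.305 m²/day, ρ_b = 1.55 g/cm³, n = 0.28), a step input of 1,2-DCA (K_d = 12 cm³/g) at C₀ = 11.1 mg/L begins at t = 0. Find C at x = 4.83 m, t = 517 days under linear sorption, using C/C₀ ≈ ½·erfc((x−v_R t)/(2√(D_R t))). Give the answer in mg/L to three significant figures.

4.63 mg/L

Retardation factor R = 1 + ρ_b·K_d/n = 1 + 1.55 × 12/0.28 = 67.43.
Sorption retards both mechanisms: v_R = v/R = 0.008468 m/day, D_R = D/R = 0.004523 m²/day.
v_R·t = 0.008468 × 517 = 4.377956 m; 2√(D_R t) = 3.058 m; argument = (4.83 − 4.377956)/3.058 = 0.1478.
C = C₀ × ½·erfc(0.1478) = 11.1 × 0.4172 = 4.63 mg/L.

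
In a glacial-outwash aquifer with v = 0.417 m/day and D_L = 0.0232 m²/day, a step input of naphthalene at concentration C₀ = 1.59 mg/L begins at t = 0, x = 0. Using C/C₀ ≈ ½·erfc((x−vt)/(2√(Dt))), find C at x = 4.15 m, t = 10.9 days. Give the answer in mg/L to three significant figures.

1.13 mg/L

For a continuous step input, C/C₀ ≈ ½·erfc((x−vt)/(2√(Dt))).
vt = 0.417 × 10.9 = 4.5453 m and 2√(Dt) = 2√(0.0232 × 10.9) = 1.006 m.
Argument (x−vt)/(2√(Dt)) = (4.15 − 4.5453)/1.006 = -0.3929; ½·erfc(-0.3929) = 0.7108.
C = 1.59 × 0.7108 = 1.13 mg/L.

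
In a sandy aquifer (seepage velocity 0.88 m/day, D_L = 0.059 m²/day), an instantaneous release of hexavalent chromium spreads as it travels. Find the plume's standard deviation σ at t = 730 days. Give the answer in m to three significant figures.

Dispersive spreading gives a Gaussian with σ² = 2Dt; advection only shifts the center.
σ = √(2 × 0.059 × 730) = 9.28 m.

9.28 m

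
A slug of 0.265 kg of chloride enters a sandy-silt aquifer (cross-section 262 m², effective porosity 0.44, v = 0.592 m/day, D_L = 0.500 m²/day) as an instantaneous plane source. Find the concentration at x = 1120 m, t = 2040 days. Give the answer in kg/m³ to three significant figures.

For an instantaneous plane source, C(x,t) = M/(n_e·A·√(4πDt)) · exp(−(x−vt)²/(4Dt)), with n_e·A the pore (flow) area.
Plume center vt = 0.592 × 2040 = 1207.68 m, so the well at 1120 m is 87.68 m upgradient of the peak.
√(4πDt) = 113.2 m, giving peak height M/(n_e·A·√(4πDt)) = 0.265/(0.44 × 262 × 113.2) = 2.031e-05 kg/m³.
(x−vt)²/(4Dt) = (-87.68)²/(4 × 0.500 × 2040) = 1.884; exp(−1.884) = 0.1520.
C = 2.031e-05 × 0.1520 = 3.09e-06 kg/m³.

3.09e-06 kg/m³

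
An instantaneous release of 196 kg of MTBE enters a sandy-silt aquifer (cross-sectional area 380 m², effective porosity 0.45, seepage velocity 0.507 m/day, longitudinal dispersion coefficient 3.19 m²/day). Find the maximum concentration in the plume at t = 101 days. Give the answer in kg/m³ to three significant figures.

The peak of an instantaneous 1D plume sits at x = vt; there the Gaussian factor is 1 and C_max = M/(n_e·A·√(4πDt)), where n_e·A is the pore area the mass is dissolved in.
√(4πDt) = √(4π × 3.19 × 101) = 63.63 m, so C_max = 196/(0.45 × 380 × 63.63) = 0.0180 kg/m³.

0.0180 kg/m³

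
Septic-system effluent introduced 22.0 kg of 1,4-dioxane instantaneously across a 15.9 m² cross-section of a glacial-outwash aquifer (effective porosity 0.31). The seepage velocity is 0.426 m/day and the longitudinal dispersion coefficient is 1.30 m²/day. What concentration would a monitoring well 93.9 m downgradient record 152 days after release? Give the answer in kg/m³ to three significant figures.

0.0306 kg/m³

For an instantaneous plane source, C(x,t) = M/(n_e·A·√(4πDt)) · exp(−(x−vt)²/(4Dt)), with n_e·A the pore (flow) area.
Plume center vt = 0.426 × 152 = 64.752 m, so the well at 93.9 m is 29.148 m downgradient of the peak.
√(4πDt) = 49.83 m, giving peak height M/(n_e·A·√(4πDt)) = 22.0/(0.31 × 15.9 × 49.83) = 0.08957 kg/m³.
(x−vt)²/(4Dt) = (29.148)²/(4 × 1.30 × 152) = 1.075; exp(−1.075) = 0.3413.
C = 0.08957 × 0.3413 = 0.0306 kg/m³.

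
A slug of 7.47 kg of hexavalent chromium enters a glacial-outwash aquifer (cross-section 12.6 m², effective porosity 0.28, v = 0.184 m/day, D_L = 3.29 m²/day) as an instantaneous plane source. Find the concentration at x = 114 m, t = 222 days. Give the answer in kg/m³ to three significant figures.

For an instantaneous plane source, C(x,t) = M/(n_e·A·√(4πDt)) · exp(−(x−vt)²/(4Dt)), with n_e·A the pore (flow) area.
Plume center vt = 0.184 × 222 = 40.848 m, so the well at 114 m is 73.152 m downgradient of the peak.
√(4πDt) = 95.80 m, giving peak height M/(n_e·A·√(4πDt)) = 7.47/(0.28 × 12.6 × 95.80) = 0.02210 kg/m³.
(x−vt)²/(4Dt) = (73.152)²/(4 × 3.29 × 222) = 1.832; exp(−1.832) = 0.1601.
C = 0.02210 × 0.1601 = 0.00354 kg/m³.

0.00354 kg/m³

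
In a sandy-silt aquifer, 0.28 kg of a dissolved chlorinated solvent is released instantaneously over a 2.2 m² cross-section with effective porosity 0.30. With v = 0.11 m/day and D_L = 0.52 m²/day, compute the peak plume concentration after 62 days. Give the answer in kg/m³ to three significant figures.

0.0211 kg/m³

The peak of an instantaneous 1D plume sits at x = vt; there the Gaussian factor is 1 and C_max = M/(n_e·A·√(4πDt)), where n_e·A is the pore area the mass is dissolved in.
√(4πDt) = √(4π × 0.52 × 62) = 20.13 m, so C_max = 0.28/(0.30 × 2.2 × 20.13) = 0.0211 kg/m³.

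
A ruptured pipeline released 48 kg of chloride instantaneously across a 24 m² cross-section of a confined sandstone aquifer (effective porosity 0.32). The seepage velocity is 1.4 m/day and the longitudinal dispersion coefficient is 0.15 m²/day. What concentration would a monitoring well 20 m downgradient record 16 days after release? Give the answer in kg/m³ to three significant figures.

0.625 kg/m³

For an instantaneous plane source, C(x,t) = M/(n_e·A·√(4πDt)) · exp(−(x−vt)²/(4Dt)), with n_e·A the pore (flow) area.
Plume center vt = 1.4 × 16 = 22.4 m, so the well at 20 m is 2.4 m upgradient of the peak.
√(4πDt) = 5.492 m, giving peak height M/(n_e·A·√(4πDt)) = 48/(0.32 × 24 × 5.492) = 1.138 kg/m³.
(x−vt)²/(4Dt) = (-2.4)²/(4 × 0.15 × 16) = 0.6000; exp(−0.6000) = 0.5488.
C = 1.138 × 0.5488 = 0.625 kg/m³.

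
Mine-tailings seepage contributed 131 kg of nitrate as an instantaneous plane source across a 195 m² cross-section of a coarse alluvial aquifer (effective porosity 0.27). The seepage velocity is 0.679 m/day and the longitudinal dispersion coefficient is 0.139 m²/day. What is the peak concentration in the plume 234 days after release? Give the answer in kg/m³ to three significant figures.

The peak of an instantaneous 1D plume sits at x = vt; there the Gaussian factor is 1 and C_max = M/(n_e·A·√(4πDt)), where n_e·A is the pore area the mass is dissolved in.
√(4πDt) = √(4π × 0.139 × 234) = 20.22 m, so C_max = 131/(0.27 × 195 × 20.22) = 0.123 kg/m³.

0.123 kg/m³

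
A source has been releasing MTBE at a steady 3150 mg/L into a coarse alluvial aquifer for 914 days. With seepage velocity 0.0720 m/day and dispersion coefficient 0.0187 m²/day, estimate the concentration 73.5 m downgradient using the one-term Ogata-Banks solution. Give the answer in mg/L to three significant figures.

297 mg/L

For a continuous step input, C/C₀ ≈ ½·erfc((x−vt)/(2√(Dt))).
vt = 0.0720 × 914 = 65.808 m and 2√(Dt) = 2√(0.0187 × 914) = 8.268 m.
Argument (x−vt)/(2√(Dt)) = (73.5 − 65.808)/8.268 = 0.9303; ½·erfc(0.9303) = 0.09415.
C = 3150 × 0.09415 = 297 mg/L.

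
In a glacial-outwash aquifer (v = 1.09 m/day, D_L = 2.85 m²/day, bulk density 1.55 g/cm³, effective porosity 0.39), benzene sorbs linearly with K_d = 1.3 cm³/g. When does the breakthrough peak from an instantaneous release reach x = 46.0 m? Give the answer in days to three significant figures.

Retardation factor R = 1 + ρ_b·K_d/n = 1 + 1.55 × 1.3/0.39 = 6.167.
Sorption retards both mechanisms: v_R = v/R = 0.1767 m/day, D_R = D/R = 0.4621 m²/day.
Peak time from v_R²t² + 2D_R t − x² = 0: t = (√(D_R² + v_R²x²) − D_R)/v_R².
√(D_R² + v_R²x²) = √(0.4621² + 0.1767² × 46.0²) = 8.141; v_R² = 0.03122.
t = (8.141 − 0.4621)/0.03122 = 246 days.

246 days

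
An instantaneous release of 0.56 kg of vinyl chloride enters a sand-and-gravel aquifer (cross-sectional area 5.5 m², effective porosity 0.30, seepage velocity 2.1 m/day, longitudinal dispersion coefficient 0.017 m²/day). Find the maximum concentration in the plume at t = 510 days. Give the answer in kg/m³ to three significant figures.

0.0325 kg/m³

The peak of an instantaneous 1D plume sits at x = vt; there the Gaussian factor is 1 and C_max = M/(n_e·A·√(4πDt)), where n_e·A is the pore area the mass is dissolved in.
√(4πDt) = √(4π × 0.017 × 510) = 10.44 m, so C_max = 0.56/(0.30 × 5.5 × 10.44) = 0.0325 kg/m³.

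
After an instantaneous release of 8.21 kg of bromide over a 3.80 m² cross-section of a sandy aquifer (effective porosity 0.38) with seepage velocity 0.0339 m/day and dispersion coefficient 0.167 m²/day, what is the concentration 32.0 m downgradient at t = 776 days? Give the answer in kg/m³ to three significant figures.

For an instantaneous plane source, C(x,t) = M/(n_e·A·√(4πDt)) · exp(−(x−vt)²/(4Dt)), with n_e·A the pore (flow) area.
Plume center vt = 0.0339 × 776 = 26.3064 m, so the well at 32.0 m is 5.6936 m downgradient of the peak.
√(4πDt) = 40.35 m, giving peak height M/(n_e·A·√(4πDt)) = 8.21/(0.38 × 3.80 × 40.35) = 0.1409 kg/m³.
(x−vt)²/(4Dt) = (5.6936)²/(4 × 0.167 × 776) = 0.06254; exp(−0.06254) = 0.9394.
C = 0.1409 × 0.9394 = 0.132 kg/m³.

0.132 kg/m³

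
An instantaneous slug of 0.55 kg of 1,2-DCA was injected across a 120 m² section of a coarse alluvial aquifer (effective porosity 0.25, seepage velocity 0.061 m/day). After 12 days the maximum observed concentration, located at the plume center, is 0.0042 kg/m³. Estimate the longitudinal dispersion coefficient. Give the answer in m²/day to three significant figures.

At the plume center C_max = M/(n_e·A·√(4πDt)), so D = M²/(4πt·(n_e·A·C_max)²).
n_e·A·C_max = 0.25 × 120 × 0.0042 = 0.1260 kg/m.
D = 0.55²/(4π × 12 × 0.1260²) = 0.126 m²/day.

0.126 m²/day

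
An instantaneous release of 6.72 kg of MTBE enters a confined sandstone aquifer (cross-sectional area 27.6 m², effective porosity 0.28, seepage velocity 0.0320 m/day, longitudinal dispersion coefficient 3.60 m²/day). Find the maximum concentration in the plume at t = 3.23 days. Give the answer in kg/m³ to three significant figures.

0.0719 kg/m³

The peak of an instantaneous 1D plume sits at x = vt; there the Gaussian factor is 1 and C_max = M/(n_e·A·√(4πDt)), where n_e·A is the pore area the mass is dissolved in.
√(4πDt) = √(4π × 3.60 × 3.23) = 12.09 m, so C_max = 6.72/(0.28 × 27.6 × 12.09) = 0.0719 kg/m³.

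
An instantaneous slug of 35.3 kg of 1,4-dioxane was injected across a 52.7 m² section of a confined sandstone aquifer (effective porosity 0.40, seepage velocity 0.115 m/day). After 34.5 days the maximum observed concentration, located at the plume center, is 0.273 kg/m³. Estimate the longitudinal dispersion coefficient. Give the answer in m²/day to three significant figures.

0.0868 m²/day

At the plume center C_max = M/(n_e·A·√(4πDt)), so D = M²/(4πt·(n_e·A·C_max)²).
n_e·A·C_max = 0.40 × 52.7 × 0.273 = 5.755 kg/m.
D = 35.3²/(4π × 34.5 × 5.755²) = 0.0868 m²/day.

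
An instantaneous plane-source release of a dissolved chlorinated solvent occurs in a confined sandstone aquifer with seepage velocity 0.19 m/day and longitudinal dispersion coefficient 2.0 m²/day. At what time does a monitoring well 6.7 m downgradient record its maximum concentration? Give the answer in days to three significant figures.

10.3 days

For the 1D instantaneous-source solution, setting ∂C/∂t = 0 at fixed x gives v²t² + 2Dt − x² = 0, so t = (√(D² + v²x²) − D)/v².
√(D² + v²x²) = √(2.0² + 0.19² × 6.7²) = 2.371; v² = 0.0361.
t = (2.371 − 2.0)/0.0361 = 10.3 days (vs. the pure-advection estimate x/v = 35.3 d).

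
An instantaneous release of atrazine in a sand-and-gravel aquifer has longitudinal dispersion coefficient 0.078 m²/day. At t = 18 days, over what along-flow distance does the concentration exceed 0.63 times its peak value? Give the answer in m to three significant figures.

3.22 m

The plume is Gaussian with σ = √(2Dt) = √(2 × 0.078 × 18) = 1.676 m.
C/C_peak = exp(−Δx²/(2σ²)) = 0.63 ⇒ Δx = σ·√(−2 ln 0.63) = 1.676 × 0.9613 = 1.611 m.
Width = 2Δx = 3.22 m.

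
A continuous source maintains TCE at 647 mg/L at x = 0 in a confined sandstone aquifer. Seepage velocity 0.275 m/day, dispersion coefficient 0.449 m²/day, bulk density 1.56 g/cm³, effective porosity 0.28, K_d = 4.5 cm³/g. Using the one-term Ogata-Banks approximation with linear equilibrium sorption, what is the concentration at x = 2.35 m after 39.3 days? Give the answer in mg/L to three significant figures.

Retardation factor R = 1 + ρ_b·K_d/n = 1 + 1.56 × 4.5/0.28 = 26.07.
Sorption retards both mechanisms: v_R = v/R = 0.01055 m/day, D_R = D/R = 0.01722 m²/day.
v_R·t = 0.01055 × 39.3 = 0.414615 m; 2√(D_R t) = 1.645 m; argument = (2.35 − 0.414615)/1.645 = 1.177.
C = C₀ × ½·erfc(1.177) = 647 × 0.04800 = 31.1 mg/L.

31.1 mg/L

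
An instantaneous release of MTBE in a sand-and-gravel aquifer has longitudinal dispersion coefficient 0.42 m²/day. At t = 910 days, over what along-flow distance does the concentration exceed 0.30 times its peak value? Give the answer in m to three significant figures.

The plume is Gaussian with σ = √(2Dt) = √(2 × 0.42 × 910) = 27.65 m.
C/C_peak = exp(−Δx²/(2σ²)) = 0.30 ⇒ Δx = σ·√(−2 ln 0.30) = 27.65 × 1.552 = 42.91 m.
Width = 2Δx = 85.8 m.

85.8 m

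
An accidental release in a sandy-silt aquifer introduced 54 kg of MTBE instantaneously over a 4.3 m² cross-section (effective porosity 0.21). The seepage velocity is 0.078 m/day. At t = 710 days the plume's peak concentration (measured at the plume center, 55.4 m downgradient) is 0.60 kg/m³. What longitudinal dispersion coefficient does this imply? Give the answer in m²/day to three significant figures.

1.11 m²/day

At the plume center C_max = M/(n_e·A·√(4πDt)), so D = M²/(4πt·(n_e·A·C_max)²).
n_e·A·C_max = 0.21 × 4.3 × 0.60 = 0.5418 kg/m.
D = 54²/(4π × 710 × 0.5418²) = 1.11 m²/day.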